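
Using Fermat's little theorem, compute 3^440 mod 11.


Fermat's little theorem: if p is prime and gcd(a,p)=1, then a^(p-1) ≡ 1 (mod p)
p = 11 is prime, gcd(3,11) = 1
Reduce exponent: 440 mod 10 = 0
So 3^440 ≡ 3^0 (mod 11)
3^0 = 1

3^440 ≡ 1 (mod 11)


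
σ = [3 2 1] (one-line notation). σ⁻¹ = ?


To find σ⁻¹, swap domain and range:
σ(1) = 3 → σ⁻¹(3) = 1
σ(2) = 2 → σ⁻¹(2) = 2
σ(3) = 1 → σ⁻¹(1) = 3

σ⁻¹ = [3 2 1]


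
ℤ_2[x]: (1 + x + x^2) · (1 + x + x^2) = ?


Expand and collect like terms; reduce coefficients mod 2:
x^0: 1·1 = 1 ≡ 1 (mod 2)
x^1: 1·1 + 1·1 = 2 ≡ 0 (mod 2)
x^2: 1·1 + 1·1 + 1·1 = 3 ≡ 1 (mod 2)
x^3: 1·1 + 1·1 = 2 ≡ 0 (mod 2)
x^4: 1·1 = 1 ≡ 1 (mod 2)
Result: 1 + x^2 + x^4

f · g = 1 + x^2 + x^4


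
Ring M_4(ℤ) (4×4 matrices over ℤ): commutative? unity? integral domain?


Matrix multiplication is non-commutative for n ≥ 2; the identity matrix I is the unity; singular matrices give zero divisors, so not an integral domain
Commutative: No
Integral domain: No
Has unity: Yes

M_4(ℤ) (4×4 matrices over ℤ): Commutative=No, Unity=Yes


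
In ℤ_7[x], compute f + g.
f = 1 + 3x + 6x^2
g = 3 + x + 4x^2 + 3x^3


Add coefficients mod 7:
x^0: 1 + 3 = 4 (mod 7)
x^1: 3 + 1 = 4 (mod 7)
x^2: 6 + 4 = 3 (mod 7)
x^3: 0 + 3 = 3 (mod 7)
Result: 4 + 4x + 3x^2 + 3x^3

f + g = 4 + 4x + 3x^2 + 3x^3


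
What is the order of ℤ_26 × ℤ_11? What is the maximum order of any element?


|ℤ_26 × ℤ_11| = 26 × 11 = 286
Max element order = lcm(26,11) = 286
Cyclic? Yes (gcd=1)

|ℤ_26×ℤ_11| = 286, max element order = 286


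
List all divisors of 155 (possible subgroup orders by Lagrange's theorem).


Lagrange's theorem: |H| divides |G|
|G| = 155
Divisors of 155: 1, 5, 31, 155

Possible subgroup orders: {1, 5, 31, 155}


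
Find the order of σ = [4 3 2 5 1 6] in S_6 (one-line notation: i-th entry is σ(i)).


Cycle decomposition: (1 4 5) (2 3)
Cycle lengths: 3, 2
Order = lcm(3, 2) = 6

ord(σ) = 6


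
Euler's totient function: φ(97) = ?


Factor n: 97 = 97
φ(n) = n · ∏(1 - 1/p) over distinct primes p | n
φ(97) = 97 · (1 - 1/97) = 96

φ(97) = 96


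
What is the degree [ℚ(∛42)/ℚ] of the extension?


∛42 has minimal polynomial x³ - 42 (irreducible over ℚ since 42 is not a perfect cube)

[ℚ(∛42)/ℚ] = 3


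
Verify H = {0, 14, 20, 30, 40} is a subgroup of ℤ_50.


Subgroup test for H = {0, 14, 20, 30, 40} in (ℤ_50, +):
(1) 0 ∈ H? Yes
(2) Closure: for all a,b ∈ H, (a+b) mod 50 ∈ H? No  [counterexample: 14 + 14 = 28 ∉ H]
(3) Inverses: for all a ∈ H, -a mod 50 ∈ H? No

No, H is not a subgroup of ℤ_50


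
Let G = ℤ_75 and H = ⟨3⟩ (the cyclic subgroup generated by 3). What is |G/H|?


|⟨3⟩| = n / gcd(3, 75) = 75 / 3 = 25
H is normal (ℤ_75 is abelian).
|G/H| = |G| / |H| = 75 / 25 = 3

|G/H| = 3


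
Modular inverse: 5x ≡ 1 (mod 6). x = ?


Use the extended Euclidean algorithm to write 1 = 5·s + 6·t; then s mod 6 is the inverse.
Euclidean algorithm:
  5 = 0·6 + 5
  6 = 1·5 + 1
  5 = 5·1 + 0
gcd(5,6) = 1
Back-substitution gives: 5·(-1) + 6·(1) = 1
So 5⁻¹ ≡ -1 ≡ 5 (mod 6)
Check: 5 × 5 = 25 ≡ 1 (mod 6) ✓

5⁻¹ ≡ 5 (mod 6)


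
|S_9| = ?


|S_n| = n! (number of permutations of n symbols)
|S_9| = 9! = 362880

|S_9| = 362880


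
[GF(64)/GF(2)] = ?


GF(64) = GF(2^6), so the extension degree is 6

[GF(64)/GF(2)] = 6


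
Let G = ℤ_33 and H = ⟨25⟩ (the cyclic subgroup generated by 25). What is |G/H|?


|⟨25⟩| = n / gcd(25, 33) = 33 / 1 = 33
H is normal (ℤ_33 is abelian).
|G/H| = |G| / |H| = 33 / 33 = 1

|G/H| = 1


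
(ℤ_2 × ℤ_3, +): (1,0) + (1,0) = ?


Operation: componentwise addition mod (2, 3)
(1,0) + (1,0) = ((a₁+b₁) mod 2, (a₂+b₂) mod 3) with a = (1,0), b = (1,0)

(1,0) + (1,0) = (0,0)


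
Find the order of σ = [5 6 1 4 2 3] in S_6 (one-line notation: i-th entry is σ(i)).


Cycle decomposition: (1 5 2 6 3)
Cycle lengths: 5
Order = lcm(5) = 5

ord(σ) = 5


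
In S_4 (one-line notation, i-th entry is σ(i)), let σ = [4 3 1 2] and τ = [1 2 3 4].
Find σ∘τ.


σ∘τ: apply τ first, then σ
1 →τ 1 →σ 4
2 →τ 2 →σ 3
3 →τ 3 →σ 1
4 →τ 4 →σ 2

σ∘τ = [4 3 1 2]


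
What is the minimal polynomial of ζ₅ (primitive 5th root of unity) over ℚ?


ζ₅ is a root of Φ₅(x) = x⁴ + x³ + x² + x + 1, irreducible over ℚ

Minimal polynomial: x⁴ + x³ + x² + x + 1


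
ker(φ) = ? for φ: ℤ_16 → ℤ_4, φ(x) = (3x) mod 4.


Kernel = preimage of identity
ker(φ) = {x ∈ ℤ_16 : 3x ≡ 0 (mod 4)}. Since 4 | 16, φ is well-defined. The kernel is the cyclic subgroup ⟨4⟩ of ℤ_16 (order 4), i.e. {0, 4, 8, 12}

ker(φ) = {0, 4, 8, 12}


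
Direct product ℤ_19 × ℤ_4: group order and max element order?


|ℤ_19 × ℤ_4| = 19 × 4 = 76
Max element order = lcm(19,4) = 76
Cyclic? Yes (gcd=1)

|ℤ_19×ℤ_4| = 76, max element order = 76


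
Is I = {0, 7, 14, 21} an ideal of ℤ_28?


Check ideal conditions for I = {0, 7, 14, 21} in ℤ_28:
(1) I is an additive subgroup? Yes
(2) For r ∈ ℤ_28 and a ∈ I: r·a ∈ I? Yes

Yes, I is an ideal of ℤ_28


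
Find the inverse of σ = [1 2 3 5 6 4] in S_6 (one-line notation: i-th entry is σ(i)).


To find σ⁻¹, swap domain and range:
σ(1) = 1 → σ⁻¹(1) = 1
σ(2) = 2 → σ⁻¹(2) = 2
σ(3) = 3 → σ⁻¹(3) = 3
σ(4) = 5 → σ⁻¹(5) = 4
σ(5) = 6 → σ⁻¹(6) = 5
σ(6) = 4 → σ⁻¹(4) = 6

σ⁻¹ = [1 2 3 6 4 5]


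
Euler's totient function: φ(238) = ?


Factor n: 238 = 2 × 7 × 17
φ(n) = n · ∏(1 - 1/p) over distinct primes p | n
φ(238) = 238 · (1 - 1/2) · (1 - 1/7) · (1 - 1/17) = 96

φ(238) = 96


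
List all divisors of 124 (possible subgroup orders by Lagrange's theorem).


Lagrange's theorem: |H| divides |G|
|G| = 124
Divisors of 124: 1, 2, 4, 31, 62, 124

Possible subgroup orders: {1, 2, 4, 31, 62, 124}


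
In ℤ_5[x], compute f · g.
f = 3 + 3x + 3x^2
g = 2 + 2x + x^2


Expand and collect like terms; reduce coefficients mod 5:
x^0: 3·2 = 6 ≡ 1 (mod 5)
x^1: 3·2 + 3·2 = 12 ≡ 2 (mod 5)
x^2: 3·1 + 3·2 + 3·2 = 15 ≡ 0 (mod 5)
x^3: 3·1 + 3·2 = 9 ≡ 4 (mod 5)
x^4: 3·1 = 3 ≡ 3 (mod 5)
Result: 1 + 2x + 4x^3 + 3x^4

f · g = 1 + 2x + 4x^3 + 3x^4


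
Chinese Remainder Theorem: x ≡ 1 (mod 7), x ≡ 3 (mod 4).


m₁ = 7, m₂ = 4, gcd = 1, so CRT applies. M = m₁·m₂ = 28
Let M₁ = M/m₁ = 4, M₂ = M/m₂ = 7
Find y₁ ≡ M₁⁻¹ (mod m₁): 4⁻¹ ≡ 2 (mod 7)
Find y₂ ≡ M₂⁻¹ (mod m₂): 7⁻¹ ≡ 3 (mod 4)
x = a₁·M₁·y₁ + a₂·M₂·y₂ = 1·4·2 + 3·7·3 = 71
Reduce mod 28: x ≡ 15
Check: 15 mod 7 = 1 ✓, 15 mod 4 = 3 ✓

x ≡ 15 (mod 28)


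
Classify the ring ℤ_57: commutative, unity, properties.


ℤ_57 is a commutative ring with unity 1; 57 = 3×19 is composite, so 3·19 ≡ 0 gives zero divisors (not an integral domain)
Commutative: Yes
Integral domain: No
Has unity: Yes

ℤ_57: Commutative=Yes, Unity=Yes


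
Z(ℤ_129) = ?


Z(G) = {g ∈ G | gx = xg for all x ∈ G}
ℤ_129 is abelian, so Z(G) = G

Z(ℤ_129) = ℤ_129


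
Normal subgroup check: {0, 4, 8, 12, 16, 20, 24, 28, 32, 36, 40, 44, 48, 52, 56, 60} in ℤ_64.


H = {0, 4, 8, 12, 16, 20, 24, 28, 32, 36, 40, 44, 48, 52, 56, 60} in ℤ_64
ℤ_64 is abelian; every subgroup of an abelian group is normal

Yes, normal subgroup


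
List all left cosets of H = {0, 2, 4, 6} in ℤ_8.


H = {0, 2, 4, 6}, |H| = 4
Number of cosets = |G|/|H| = 8/4 = 2
0 + H = {0, 2, 4, 6}
1 + H = {1, 3, 5, 7}

Cosets: 0+H={0,2,4,6}; 1+H={1,3,5,7}


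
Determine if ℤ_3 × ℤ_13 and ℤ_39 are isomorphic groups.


Comparing ℤ_3 × ℤ_13 and ℤ_39:
gcd(3,13) = 1, so ℤ_3 × ℤ_13 ≅ ℤ_39 (CRT)

Yes, ℤ_3 × ℤ_13 ≅ ℤ_39


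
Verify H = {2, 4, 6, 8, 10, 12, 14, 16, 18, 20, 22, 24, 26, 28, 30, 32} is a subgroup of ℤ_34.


Subgroup test for H = {2, 4, 6, 8, 10, 12, 14, 16, 18, 20, 22, 24, 26, 28, 30, 32} in (ℤ_34, +):
(1) 0 ∈ H? No
(2) Closure: for all a,b ∈ H, (a+b) mod 34 ∈ H? No  [counterexample: 2 + 32 = 0 ∉ H]
(3) Inverses: for all a ∈ H, -a mod 34 ∈ H? Yes

No, H is not a subgroup of ℤ_34


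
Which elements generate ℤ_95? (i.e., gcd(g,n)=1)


g generates ℤ_n iff gcd(g,n) = 1
Prime factors of 95: 5, 19
Generators are g ∈ {1,...,94} not divisible by any of these primes.
Generators: {1, 2, 3, 4, 6, 7, 8, 9, 11, 12, 13, 14, 16, 17, 18, 21, 22, 23, 24, 26, 27, 28, 29, 31, 32, 33, 34, 36, 37, 39, 41, 42, 43, 44, 46, 47, 48, 49, 51, 52, 53, 54, 56, 58, 59, 61, 62, 63, 64, 66, 67, 68, 69, 71, 72, 73, 74, 77, 78, 79, 81, 82, 83, 84, 86, 87, 88, 89, 91, 92, 93, 94}
Number of generators = φ(95) = 72

Generators of ℤ_95 = {1, 2, 3, 4, 6, 7, 8, 9, 11, 12, 13, 14, 16, 17, 18, 21, 22, 23, 24, 26, 27, 28, 29, 31, 32, 33, 34, 36, 37, 39, 41, 42, 43, 44, 46, 47, 48, 49, 51, 52, 53, 54, 56, 58, 59, 61, 62, 63, 64, 66, 67, 68, 69, 71, 72, 73, 74, 77, 78, 79, 81, 82, 83, 84, 86, 87, 88, 89, 91, 92, 93, 94}


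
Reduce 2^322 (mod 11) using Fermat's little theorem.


Fermat's little theorem: if p is prime and gcd(a,p)=1, then a^(p-1) ≡ 1 (mod p)
p = 11 is prime, gcd(2,11) = 1
Reduce exponent: 322 mod 10 = 2
So 2^322 ≡ 2^2 (mod 11)
2^2 mod 11 = 4

2^322 ≡ 4 (mod 11)


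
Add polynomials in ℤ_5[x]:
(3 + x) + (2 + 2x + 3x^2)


Add coefficients mod 5:
x^0: 3 + 2 = 0 (mod 5)
x^1: 1 + 2 = 3 (mod 5)
x^2: 0 + 3 = 3 (mod 5)
Result: 3x + 3x^2

f + g = 3x + 3x^2


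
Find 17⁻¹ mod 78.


Use the extended Euclidean algorithm to write 1 = 17·s + 78·t; then s mod 78 is the inverse.
Euclidean algorithm:
  17 = 0·78 + 17
  78 = 4·17 + 10
  17 = 1·10 + 7
  10 = 1·7 + 3
  7 = 2·3 + 1
  3 = 3·1 + 0
gcd(17,78) = 1
Back-substitution gives: 17·(23) + 78·(-5) = 1
So 17⁻¹ ≡ 23 ≡ 23 (mod 78)
Check: 17 × 23 = 391 ≡ 1 (mod 78) ✓

17⁻¹ ≡ 23 (mod 78)


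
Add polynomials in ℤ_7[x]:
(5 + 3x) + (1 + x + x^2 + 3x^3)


Add coefficients mod 7:
x^0: 5 + 1 = 6 (mod 7)
x^1: 3 + 1 = 4 (mod 7)
x^2: 0 + 1 = 1 (mod 7)
x^3: 0 + 3 = 3 (mod 7)
Result: 6 + 4x + x^2 + 3x^3

f + g = 6 + 4x + x^2 + 3x^3


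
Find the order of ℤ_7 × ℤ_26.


|A × B| = |A| · |B|
|ℤ_7 × ℤ_26| = 7 × 26 = 182

|ℤ_7 × ℤ_26| = 182


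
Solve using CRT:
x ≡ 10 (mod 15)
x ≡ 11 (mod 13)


m₁ = 15, m₂ = 13, gcd = 1, so CRT applies. M = m₁·m₂ = 195
Let M₁ = M/m₁ = 13, M₂ = M/m₂ = 15
Find y₁ ≡ M₁⁻¹ (mod m₁): 13⁻¹ ≡ 7 (mod 15)
Find y₂ ≡ M₂⁻¹ (mod m₂): 15⁻¹ ≡ 7 (mod 13)
x = a₁·M₁·y₁ + a₂·M₂·y₂ = 10·13·7 + 11·15·7 = 2065
Reduce mod 195: x ≡ 115
Check: 115 mod 15 = 10 ✓, 115 mod 13 = 11 ✓

x ≡ 115 (mod 195)


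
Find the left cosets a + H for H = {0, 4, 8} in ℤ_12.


H = {0, 4, 8}, |H| = 3
Number of cosets = |G|/|H| = 12/3 = 4
0 + H = {0, 4, 8}
1 + H = {1, 5, 9}
2 + H = {2, 6, 10}
3 + H = {3, 7, 11}

Cosets: 0+H={0,4,8}; 1+H={1,5,9}; 2+H={2,6,10}; 3+H={3,7,11}


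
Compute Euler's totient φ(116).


Factor n: 116 = 2^2 × 29
φ(n) = n · ∏(1 - 1/p) over distinct primes p | n
φ(116) = 116 · (1 - 1/2) · (1 - 1/29) = 56

φ(116) = 56


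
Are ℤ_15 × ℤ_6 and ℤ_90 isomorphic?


Comparing ℤ_15 × ℤ_6 and ℤ_90:
gcd(15,6) = 3 ≠ 1. Max element order in ℤ_15×ℤ_6 is lcm(15,6) = 30 < 90, so it has no element of order 90

No, ℤ_15 × ℤ_6 ≇ ℤ_90


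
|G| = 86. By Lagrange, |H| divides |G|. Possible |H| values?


Lagrange's theorem: |H| divides |G|
|G| = 86
Divisors of 86: 1, 2, 43, 86

Possible subgroup orders: {1, 2, 43, 86}


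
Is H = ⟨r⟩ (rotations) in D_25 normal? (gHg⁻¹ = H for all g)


H = ⟨r⟩ (rotations) in D_25
The rotation subgroup ⟨r⟩ has index 2 in D_25, so it is normal

Yes, normal subgroup


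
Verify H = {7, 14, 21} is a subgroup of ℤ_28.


Subgroup test for H = {7, 14, 21} in (ℤ_28, +):
(1) 0 ∈ H? No
(2) Closure: for all a,b ∈ H, (a+b) mod 28 ∈ H? No  [counterexample: 7 + 21 = 0 ∉ H]
(3) Inverses: for all a ∈ H, -a mod 28 ∈ H? Yes

No, H is not a subgroup of ℤ_28


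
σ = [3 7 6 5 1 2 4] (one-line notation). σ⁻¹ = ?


To find σ⁻¹, swap domain and range:
σ(1) = 3 → σ⁻¹(3) = 1
σ(2) = 7 → σ⁻¹(7) = 2
σ(3) = 6 → σ⁻¹(6) = 3
σ(4) = 5 → σ⁻¹(5) = 4
σ(5) = 1 → σ⁻¹(1) = 5
σ(6) = 2 → σ⁻¹(2) = 6
σ(7) = 4 → σ⁻¹(4) = 7

σ⁻¹ = [5 6 1 7 4 3 2]


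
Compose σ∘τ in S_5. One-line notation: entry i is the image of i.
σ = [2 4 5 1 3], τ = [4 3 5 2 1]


σ∘τ: apply τ first, then σ
1 →τ 4 →σ 1
2 →τ 3 →σ 5
3 →τ 5 →σ 3
4 →τ 2 →σ 4
5 →τ 1 →σ 2

σ∘τ = [1 5 3 4 2]


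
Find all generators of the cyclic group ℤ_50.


g generates ℤ_n iff gcd(g,n) = 1
Prime factors of 50: 2, 5
Generators are g ∈ {1,...,49} not divisible by any of these primes.
Generators: {1, 3, 7, 9, 11, 13, 17, 19, 21, 23, 27, 29, 31, 33, 37, 39, 41, 43, 47, 49}
Number of generators = φ(50) = 20

Generators of ℤ_50 = {1, 3, 7, 9, 11, 13, 17, 19, 21, 23, 27, 29, 31, 33, 37, 39, 41, 43, 47, 49}


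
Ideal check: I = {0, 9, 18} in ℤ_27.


Check ideal conditions for I = {0, 9, 18} in ℤ_27:
(1) I is an additive subgroup? Yes
(2) For r ∈ ℤ_27 and a ∈ I: r·a ∈ I? Yes

Yes, I is an ideal of ℤ_27


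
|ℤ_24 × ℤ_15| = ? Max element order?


|ℤ_24 × ℤ_15| = 24 × 15 = 360
Max element order = lcm(24,15) = 120
Cyclic? No (gcd=3)

|ℤ_24×ℤ_15| = 360, max element order = 120


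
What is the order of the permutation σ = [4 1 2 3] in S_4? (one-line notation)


Cycle decomposition: (1 4 3 2)
Cycle lengths: 4
Order = lcm(4) = 4

ord(σ) = 4


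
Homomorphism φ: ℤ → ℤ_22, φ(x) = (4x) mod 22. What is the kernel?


Kernel = preimage of identity
ker(φ) = {x ∈ ℤ : 4x ≡ 0 (mod 22)}. gcd(4,22) = 2, so 4x ≡ 0 (mod 22) ⟺ x ≡ 0 (mod 22/2 = 11). Hence ker(φ) = 11ℤ

ker(φ) = 11ℤ


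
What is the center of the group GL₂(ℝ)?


Z(G) = {g ∈ G | gx = xg for all x ∈ G}
Only scalar multiples of the identity commute with all invertible matrices

Z(GL₂(ℝ)) = {aI : a ∈ ℝ, a ≠ 0}


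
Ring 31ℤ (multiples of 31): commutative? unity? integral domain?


31ℤ is a commutative ring under +,× but has no multiplicative identity (1 ∉ 31ℤ); it has no zero divisors, but without unity it is not an integral domain
Commutative: Yes
Integral domain: No
Has unity: No

31ℤ (multiples of 31): Commutative=Yes, Unity=No


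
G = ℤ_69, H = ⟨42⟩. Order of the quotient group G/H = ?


|⟨42⟩| = n / gcd(42, 69) = 69 / 3 = 23
H is normal (ℤ_69 is abelian).
|G/H| = |G| / |H| = 69 / 23 = 3

|G/H| = 3


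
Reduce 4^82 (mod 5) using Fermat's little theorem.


Fermat's little theorem: if p is prime and gcd(a,p)=1, then a^(p-1) ≡ 1 (mod p)
p = 5 is prime, gcd(4,5) = 1
Reduce exponent: 82 mod 4 = 2
So 4^82 ≡ 4^2 (mod 5)
4^2 mod 5 = 1

4^82 ≡ 1 (mod 5)


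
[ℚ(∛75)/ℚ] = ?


∛75 has minimal polynomial x³ - 75 (irreducible over ℚ since 75 is not a perfect cube)

[ℚ(∛75)/ℚ] = 3


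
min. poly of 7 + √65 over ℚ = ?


Let α = 7 + √65. Then α - 7 = √65, so (α - 7)² = 65, giving α² - 14α - 16 = 0. Degree 2 and α ∉ ℚ, so this is the minimal polynomial.

Minimal polynomial: x² - 14x - 16


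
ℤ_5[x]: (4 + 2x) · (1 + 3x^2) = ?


Expand and collect like terms; reduce coefficients mod 5:
x^0: 4·1 = 4 ≡ 4 (mod 5)
x^1: 4·0 + 2·1 = 2 ≡ 2 (mod 5)
x^2: 4·3 + 2·0 = 12 ≡ 2 (mod 5)
x^3: 2·3 = 6 ≡ 1 (mod 5)
Result: 4 + 2x + 2x^2 + x^3

f · g = 4 + 2x + 2x^2 + x^3


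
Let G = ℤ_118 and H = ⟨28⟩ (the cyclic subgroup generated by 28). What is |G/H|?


|⟨28⟩| = n / gcd(28, 118) = 118 / 2 = 59
H is normal (ℤ_118 is abelian).
|G/H| = |G| / |H| = 118 / 59 = 2

|G/H| = 2


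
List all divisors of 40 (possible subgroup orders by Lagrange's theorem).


Lagrange's theorem: |H| divides |G|
|G| = 40
Divisors of 40: 1, 2, 4, 5, 8, 10, 20, 40

Possible subgroup orders: {1, 2, 4, 5, 8, 10, 20, 40}


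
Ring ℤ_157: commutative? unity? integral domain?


ℤ_157 is a commutative ring with unity 1; 157 is prime, so ℤ_157 is a field (hence an integral domain)
Commutative: Yes
Integral domain: Yes
Has unity: Yes

ℤ_157: Commutative=Yes, Unity=Yes


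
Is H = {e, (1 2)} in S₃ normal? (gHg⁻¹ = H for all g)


H = {e, (1 2)} in S₃
(1 3)(1 2)(1 3)⁻¹ = (2 3) ∉ {e, (1 2)}, so it is not normal

No, not a normal subgroup


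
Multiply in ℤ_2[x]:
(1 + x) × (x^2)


Expand and collect like terms; reduce coefficients mod 2:
x^0: 1·0 = 0 ≡ 0 (mod 2)
x^1: 1·0 + 1·0 = 0 ≡ 0 (mod 2)
x^2: 1·1 + 1·0 = 1 ≡ 1 (mod 2)
x^3: 1·1 = 1 ≡ 1 (mod 2)
Result: x^2 + x^3

f · g = x^2 + x^3


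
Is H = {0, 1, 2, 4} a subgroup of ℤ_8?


Subgroup test for H = {0, 1, 2, 4} in (ℤ_8, +):
(1) 0 ∈ H? Yes
(2) Closure: for all a,b ∈ H, (a+b) mod 8 ∈ H? No  [counterexample: 1 + 2 = 3 ∉ H]
(3) Inverses: for all a ∈ H, -a mod 8 ∈ H? No

No, H is not a subgroup of ℤ_8


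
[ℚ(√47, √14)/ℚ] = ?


[ℚ(√47,√14):ℚ] = [ℚ(√47,√14):ℚ(√47)]·[ℚ(√47):ℚ] = 2·2 = 4

[ℚ(√47, √14)/ℚ] = 4


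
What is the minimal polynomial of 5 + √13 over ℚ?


Let α = 5 + √13. Then α - 5 = √13, so (α - 5)² = 13, giving α² - 10α + 12 = 0. Degree 2 and α ∉ ℚ, so this is the minimal polynomial.

Minimal polynomial: x² - 10x + 12


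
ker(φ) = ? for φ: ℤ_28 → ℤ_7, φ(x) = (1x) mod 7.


Kernel = preimage of identity
ker(φ) = {x ∈ ℤ_28 : 1x ≡ 0 (mod 7)}. Since 7 | 28, φ is well-defined. The kernel is the cyclic subgroup ⟨7⟩ of ℤ_28 (order 4), i.e. {0, 7, 14, 21}

ker(φ) = {0, 7, 14, 21}


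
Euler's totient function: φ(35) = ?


Factor n: 35 = 5 × 7
φ(n) = n · ∏(1 - 1/p) over distinct primes p | n
φ(35) = 35 · (1 - 1/5) · (1 - 1/7) = 24

φ(35) = 24


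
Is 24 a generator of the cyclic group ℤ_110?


g generates ℤ_n iff gcd(g, n) = 1
gcd(24, 110) = 2
Since gcd = 2 ≠ 1, ⟨24⟩ has order 55 < 110, so 24 is not a generator.

No, 24 does not generate ℤ_110


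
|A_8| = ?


|A_n| = n!/2 (even permutations)
|A_8| = 8!/2 = 40320/2 = 20160

|A_8| = 20160


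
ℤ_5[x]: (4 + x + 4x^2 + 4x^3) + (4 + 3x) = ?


Add coefficients mod 5:
x^0: 4 + 4 = 3 (mod 5)
x^1: 1 + 3 = 4 (mod 5)
x^2: 4 + 0 = 4 (mod 5)
x^3: 4 + 0 = 4 (mod 5)
Result: 3 + 4x + 4x^2 + 4x^3

f + g = 3 + 4x + 4x^2 + 4x^3


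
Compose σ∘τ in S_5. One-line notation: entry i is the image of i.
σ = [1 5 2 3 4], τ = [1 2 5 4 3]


σ∘τ: apply τ first, then σ
1 →τ 1 →σ 1
2 →τ 2 →σ 5
3 →τ 5 →σ 4
4 →τ 4 →σ 3
5 →τ 3 →σ 2

σ∘τ = [1 5 4 3 2]


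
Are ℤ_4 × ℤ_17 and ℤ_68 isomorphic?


Comparing ℤ_4 × ℤ_17 and ℤ_68:
gcd(4,17) = 1, so ℤ_4 × ℤ_17 ≅ ℤ_68 (CRT)

Yes, ℤ_4 × ℤ_17 ≅ ℤ_68


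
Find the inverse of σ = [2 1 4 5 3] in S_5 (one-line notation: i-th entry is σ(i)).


To find σ⁻¹, swap domain and range:
σ(1) = 2 → σ⁻¹(2) = 1
σ(2) = 1 → σ⁻¹(1) = 2
σ(3) = 4 → σ⁻¹(4) = 3
σ(4) = 5 → σ⁻¹(5) = 4
σ(5) = 3 → σ⁻¹(3) = 5

σ⁻¹ = [2 1 5 3 4]


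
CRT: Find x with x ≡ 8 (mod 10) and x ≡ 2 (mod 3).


m₁ = 10, m₂ = 3, gcd = 1, so CRT applies. M = m₁·m₂ = 30
Let M₁ = M/m₁ = 3, M₂ = M/m₂ = 10
Find y₁ ≡ M₁⁻¹ (mod m₁): 3⁻¹ ≡ 7 (mod 10)
Find y₂ ≡ M₂⁻¹ (mod m₂): 10⁻¹ ≡ 1 (mod 3)
x = a₁·M₁·y₁ + a₂·M₂·y₂ = 8·3·7 + 2·10·1 = 188
Reduce mod 30: x ≡ 8
Check: 8 mod 10 = 8 ✓, 8 mod 3 = 2 ✓

x ≡ 8 (mod 30)


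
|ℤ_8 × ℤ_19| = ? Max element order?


|ℤ_8 × ℤ_19| = 8 × 19 = 152
Max element order = lcm(8,19) = 152
Cyclic? Yes (gcd=1)

|ℤ_8×ℤ_19| = 152, max element order = 152


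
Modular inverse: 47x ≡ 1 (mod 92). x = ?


Use the extended Euclidean algorithm to write 1 = 47·s + 92·t; then s mod 92 is the inverse.
Euclidean algorithm:
  47 = 0·92 + 47
  92 = 1·47 + 45
  47 = 1·45 + 2
  45 = 22·2 + 1
  2 = 2·1 + 0
gcd(47,92) = 1
Back-substitution gives: 47·(-45) + 92·(23) = 1
So 47⁻¹ ≡ -45 ≡ 47 (mod 92)
Check: 47 × 47 = 2209 ≡ 1 (mod 92) ✓

47⁻¹ ≡ 47 (mod 92)


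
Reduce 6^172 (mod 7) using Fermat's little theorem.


Fermat's little theorem: if p is prime and gcd(a,p)=1, then a^(p-1) ≡ 1 (mod p)
p = 7 is prime, gcd(6,7) = 1
Reduce exponent: 172 mod 6 = 4
So 6^172 ≡ 6^4 (mod 7)
6^4 mod 7 = 1

6^172 ≡ 1 (mod 7)


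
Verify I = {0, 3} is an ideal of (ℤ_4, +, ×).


Check ideal conditions for I = {0, 3} in ℤ_4:
(1) I is an additive subgroup? No
(2) For r ∈ ℤ_4 and a ∈ I: r·a ∈ I? No  [counterexample: r=2, a=3, r·a mod 4 = 2 ∉ I]

No, I is not an ideal of ℤ_4


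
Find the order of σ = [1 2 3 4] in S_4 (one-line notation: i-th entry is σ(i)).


Cycle decomposition: identity (all elements fixed)
Order = 1 (identity has order 1)

ord(σ) = 1


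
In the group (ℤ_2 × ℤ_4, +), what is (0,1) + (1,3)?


Operation: componentwise addition mod (2, 4)
(0,1) + (1,3) = ((a₁+b₁) mod 2, (a₂+b₂) mod 4) with a = (0,1), b = (1,3)

(0,1) + (1,3) = (1,0)


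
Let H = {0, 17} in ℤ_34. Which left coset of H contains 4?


4 + H = {4 + h (mod 34) : h ∈ H}
4+0=4, 4+17=21

4 + H = {4, 21}


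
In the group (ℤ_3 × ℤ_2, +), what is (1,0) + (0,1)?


Operation: componentwise addition mod (3, 2)
(1,0) + (0,1) = ((a₁+b₁) mod 3, (a₂+b₂) mod 2) with a = (1,0), b = (0,1)

(1,0) + (0,1) = (1,1)


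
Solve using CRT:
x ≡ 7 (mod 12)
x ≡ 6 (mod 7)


m₁ = 12, m₂ = 7, gcd = 1, so CRT applies. M = m₁·m₂ = 84
Let M₁ = M/m₁ = 7, M₂ = M/m₂ = 12
Find y₁ ≡ M₁⁻¹ (mod m₁): 7⁻¹ ≡ 7 (mod 12)
Find y₂ ≡ M₂⁻¹ (mod m₂): 12⁻¹ ≡ 3 (mod 7)
x = a₁·M₁·y₁ + a₂·M₂·y₂ = 7·7·7 + 6·12·3 = 559
Reduce mod 84: x ≡ 55
Check: 55 mod 12 = 7 ✓, 55 mod 7 = 6 ✓

x ≡ 55 (mod 84)


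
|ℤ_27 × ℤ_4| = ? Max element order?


|ℤ_27 × ℤ_4| = 27 × 4 = 108
Max element order = lcm(27,4) = 108
Cyclic? Yes (gcd=1)

|ℤ_27×ℤ_4| = 108, max element order = 108


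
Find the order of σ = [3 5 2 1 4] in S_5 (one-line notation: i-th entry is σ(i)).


Cycle decomposition: (1 3 2 5 4)
Cycle lengths: 5
Order = lcm(5) = 5

ord(σ) = 5


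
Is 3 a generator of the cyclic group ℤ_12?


g generates ℤ_n iff gcd(g, n) = 1
gcd(3, 12) = 3
Since gcd = 3 ≠ 1, ⟨3⟩ has order 4 < 12, so 3 is not a generator.

No, 3 does not generate ℤ_12


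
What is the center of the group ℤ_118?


Z(G) = {g ∈ G | gx = xg for all x ∈ G}
ℤ_118 is abelian, so Z(G) = G

Z(ℤ_118) = ℤ_118


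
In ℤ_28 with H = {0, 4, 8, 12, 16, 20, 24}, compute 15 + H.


15 + H = {15 + h (mod 28) : h ∈ H}
15+0=15, 15+4=19, 15+8=23, 15+12=27, 15+16=3, 15+20=7, 15+24=11
15 + H = {3, 7, 11, 15, 19, 23, 27} = 3 + H

15 + H = {3, 7, 11, 15, 19, 23, 27}


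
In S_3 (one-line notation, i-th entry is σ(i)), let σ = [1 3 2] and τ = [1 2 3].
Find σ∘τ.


σ∘τ: apply τ first, then σ
1 →τ 1 →σ 1
2 →τ 2 →σ 3
3 →τ 3 →σ 2

σ∘τ = [1 3 2]


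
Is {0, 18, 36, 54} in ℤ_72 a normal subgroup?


H = {0, 18, 36, 54} in ℤ_72
ℤ_72 is abelian; every subgroup of an abelian group is normal

Yes, normal subgroup


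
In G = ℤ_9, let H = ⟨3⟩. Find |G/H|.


|⟨3⟩| = n / gcd(3, 9) = 9 / 3 = 3
H is normal (ℤ_9 is abelian).
|G/H| = |G| / |H| = 9 / 3 = 3

|G/H| = 3


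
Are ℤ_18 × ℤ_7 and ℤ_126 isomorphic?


Comparing ℤ_18 × ℤ_7 and ℤ_126:
gcd(18,7) = 1, so ℤ_18 × ℤ_7 ≅ ℤ_126 (CRT)

Yes, ℤ_18 × ℤ_7 ≅ ℤ_126


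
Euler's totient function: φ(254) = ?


Factor n: 254 = 2 × 127
φ(n) = n · ∏(1 - 1/p) over distinct primes p | n
φ(254) = 254 · (1 - 1/2) · (1 - 1/127) = 126

φ(254) = 126


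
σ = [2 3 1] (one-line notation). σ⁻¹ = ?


To find σ⁻¹, swap domain and range:
σ(1) = 2 → σ⁻¹(2) = 1
σ(2) = 3 → σ⁻¹(3) = 2
σ(3) = 1 → σ⁻¹(1) = 3

σ⁻¹ = [3 1 2]


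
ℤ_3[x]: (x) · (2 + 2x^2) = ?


Expand and collect like terms; reduce coefficients mod 3:
x^0: 0·2 = 0 ≡ 0 (mod 3)
x^1: 0·0 + 1·2 = 2 ≡ 2 (mod 3)
x^2: 0·2 + 1·0 = 0 ≡ 0 (mod 3)
x^3: 1·2 = 2 ≡ 2 (mod 3)
Result: 2x + 2x^3

f · g = 2x + 2x^3


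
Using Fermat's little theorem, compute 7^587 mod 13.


Fermat's little theorem: if p is prime and gcd(a,p)=1, then a^(p-1) ≡ 1 (mod p)
p = 13 is prime, gcd(7,13) = 1
Reduce exponent: 587 mod 12 = 11
So 7^587 ≡ 7^11 (mod 13)
7^11 mod 13 = 2

7^587 ≡ 2 (mod 13)


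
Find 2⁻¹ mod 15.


Use the extended Euclidean algorithm to write 1 = 2·s + 15·t; then s mod 15 is the inverse.
Euclidean algorithm:
  2 = 0·15 + 2
  15 = 7·2 + 1
  2 = 2·1 + 0
gcd(2,15) = 1
Back-substitution gives: 2·(-7) + 15·(1) = 1
So 2⁻¹ ≡ -7 ≡ 8 (mod 15)
Check: 2 × 8 = 16 ≡ 1 (mod 15) ✓

2⁻¹ ≡ 8 (mod 15)


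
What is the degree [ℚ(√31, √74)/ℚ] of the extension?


[ℚ(√31,√74):ℚ] = [ℚ(√31,√74):ℚ(√31)]·[ℚ(√31):ℚ] = 2·2 = 4

[ℚ(√31, √74)/ℚ] = 4


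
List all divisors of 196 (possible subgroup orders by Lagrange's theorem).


Lagrange's theorem: |H| divides |G|
|G| = 196
Divisors of 196: 1, 2, 4, 7, 14, 28, 49, 98, 196

Possible subgroup orders: {1, 2, 4, 7, 14, 28, 49, 98, 196}


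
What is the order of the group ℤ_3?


ℤ_n has n elements.

|ℤ_3| = 3


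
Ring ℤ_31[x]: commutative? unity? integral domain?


ℤ_31 is a field (n prime), so ℤ_31[x] is a commutative integral domain with unity
Commutative: Yes
Integral domain: Yes
Has unity: Yes

ℤ_31[x]: Commutative=Yes, Unity=Yes


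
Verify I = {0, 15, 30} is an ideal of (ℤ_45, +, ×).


Check ideal conditions for I = {0, 15, 30} in ℤ_45:
(1) I is an additive subgroup? Yes
(2) For r ∈ ℤ_45 and a ∈ I: r·a ∈ I? Yes

Yes, I is an ideal of ℤ_45


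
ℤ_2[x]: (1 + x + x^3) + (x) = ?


Add coefficients mod 2:
x^0: 1 + 0 = 1 (mod 2)
x^1: 1 + 1 = 0 (mod 2)
x^2: 0 + 0 = 0 (mod 2)
x^3: 1 + 0 = 1 (mod 2)
Result: 1 + x^3

f + g = 1 + x^3


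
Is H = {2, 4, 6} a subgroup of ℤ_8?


Subgroup test for H = {2, 4, 6} in (ℤ_8, +):
(1) 0 ∈ H? No
(2) Closure: for all a,b ∈ H, (a+b) mod 8 ∈ H? No  [counterexample: 2 + 6 = 0 ∉ H]
(3) Inverses: for all a ∈ H, -a mod 8 ∈ H? Yes

No, H is not a subgroup of ℤ_8


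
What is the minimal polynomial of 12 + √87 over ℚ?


Let α = 12 + √87. Then α - 12 = √87, so (α - 12)² = 87, giving α² - 24α + 57 = 0. Degree 2 and α ∉ ℚ, so this is the minimal polynomial.

Minimal polynomial: x² - 24x + 57


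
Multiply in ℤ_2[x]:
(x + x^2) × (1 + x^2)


Expand and collect like terms; reduce coefficients mod 2:
x^0: 0·1 = 0 ≡ 0 (mod 2)
x^1: 0·0 + 1·1 = 1 ≡ 1 (mod 2)
x^2: 0·1 + 1·0 + 1·1 = 1 ≡ 1 (mod 2)
x^3: 1·1 + 1·0 = 1 ≡ 1 (mod 2)
x^4: 1·1 = 1 ≡ 1 (mod 2)
Result: x + x^2 + x^3 + x^4

f · g = x + x^2 + x^3 + x^4


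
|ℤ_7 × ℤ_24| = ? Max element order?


|ℤ_7 × ℤ_24| = 7 × 24 = 168
Max element order = lcm(7,24) = 168
Cyclic? Yes (gcd=1)

|ℤ_7×ℤ_24| = 168, max element order = 168


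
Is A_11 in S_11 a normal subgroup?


H = A_11 in S_11
A_11 has index 2 in S_11, and every subgroup of index 2 is normal

Yes, normal subgroup


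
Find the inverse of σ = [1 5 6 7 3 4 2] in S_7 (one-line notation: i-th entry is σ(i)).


To find σ⁻¹, swap domain and range:
σ(1) = 1 → σ⁻¹(1) = 1
σ(2) = 5 → σ⁻¹(5) = 2
σ(3) = 6 → σ⁻¹(6) = 3
σ(4) = 7 → σ⁻¹(7) = 4
σ(5) = 3 → σ⁻¹(3) = 5
σ(6) = 4 → σ⁻¹(4) = 6
σ(7) = 2 → σ⁻¹(2) = 7

σ⁻¹ = [1 7 5 6 2 3 4]


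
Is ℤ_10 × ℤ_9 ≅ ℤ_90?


Comparing ℤ_10 × ℤ_9 and ℤ_90:
gcd(10,9) = 1, so ℤ_10 × ℤ_9 ≅ ℤ_90 (CRT)

Yes, ℤ_10 × ℤ_9 ≅ ℤ_90


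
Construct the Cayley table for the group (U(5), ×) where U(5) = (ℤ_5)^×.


Elements: {1, 2, 3, 4}
Operation: multiplication mod 5
Entry (a, b) = (a × b) mod 5

Cayley table:
  | 1 | 2 | 3 | 4
1 | 1 | 2 | 3 | 4
2 | 2 | 4 | 1 | 3
3 | 3 | 1 | 4 | 2
4 | 4 | 3 | 2 | 1


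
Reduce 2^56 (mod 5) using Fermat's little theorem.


Fermat's little theorem: if p is prime and gcd(a,p)=1, then a^(p-1) ≡ 1 (mod p)
p = 5 is prime, gcd(2,5) = 1
Reduce exponent: 56 mod 4 = 0
So 2^56 ≡ 2^0 (mod 5)
2^0 = 1

2^56 ≡ 1 (mod 5)


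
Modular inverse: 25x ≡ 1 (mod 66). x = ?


Use the extended Euclidean algorithm to write 1 = 25·s + 66·t; then s mod 66 is the inverse.
Euclidean algorithm:
  25 = 0·66 + 25
  66 = 2·25 + 16
  25 = 1·16 + 9
  16 = 1·9 + 7
  9 = 1·7 + 2
  7 = 3·2 + 1
  2 = 2·1 + 0
gcd(25,66) = 1
Back-substitution gives: 25·(-29) + 66·(11) = 1
So 25⁻¹ ≡ -29 ≡ 37 (mod 66)
Check: 25 × 37 = 925 ≡ 1 (mod 66) ✓

25⁻¹ ≡ 37 (mod 66)


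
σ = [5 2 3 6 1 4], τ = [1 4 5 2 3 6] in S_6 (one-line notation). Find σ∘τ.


σ∘τ: apply τ first, then σ
1 →τ 1 →σ 5
2 →τ 4 →σ 6
3 →τ 5 →σ 1
4 →τ 2 →σ 2
5 →τ 3 →σ 3
6 →τ 6 →σ 4

σ∘τ = [5 6 1 2 3 4]


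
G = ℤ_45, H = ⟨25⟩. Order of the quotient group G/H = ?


|⟨25⟩| = n / gcd(25, 45) = 45 / 5 = 9
H is normal (ℤ_45 is abelian).
|G/H| = |G| / |H| = 45 / 9 = 5

|G/H| = 5


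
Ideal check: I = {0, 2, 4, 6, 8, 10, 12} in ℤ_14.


Check ideal conditions for I = {0, 2, 4, 6, 8, 10, 12} in ℤ_14:
(1) I is an additive subgroup? Yes
(2) For r ∈ ℤ_14 and a ∈ I: r·a ∈ I? Yes

Yes, I is an ideal of ℤ_14


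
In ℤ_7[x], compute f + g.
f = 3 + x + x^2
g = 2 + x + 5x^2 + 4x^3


Add coefficients mod 7:
x^0: 3 + 2 = 5 (mod 7)
x^1: 1 + 1 = 2 (mod 7)
x^2: 1 + 5 = 6 (mod 7)
x^3: 0 + 4 = 4 (mod 7)
Result: 5 + 2x + 6x^2 + 4x^3

f + g = 5 + 2x + 6x^2 + 4x^3


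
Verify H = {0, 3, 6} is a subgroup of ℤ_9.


Subgroup test for H = {0, 3, 6} in (ℤ_9, +):
(1) 0 ∈ H? Yes
(2) Closure: for all a,b ∈ H, (a+b) mod 9 ∈ H? Yes
(3) Inverses: for all a ∈ H, -a mod 9 ∈ H? Yes

Yes, H is a subgroup of ℤ_9


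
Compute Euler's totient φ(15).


φ(n) = count of k ∈ {1,...,n} with gcd(k,n)=1
Coprimes to 15: {1, 2, 4, 7, 8, 11, 13, 14}
Count: 8

φ(15) = 8


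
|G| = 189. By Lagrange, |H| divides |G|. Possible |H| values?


Lagrange's theorem: |H| divides |G|
|G| = 189
Divisors of 189: 1, 3, 7, 9, 21, 27, 63, 189

Possible subgroup orders: {1, 3, 7, 9, 21, 27, 63, 189}


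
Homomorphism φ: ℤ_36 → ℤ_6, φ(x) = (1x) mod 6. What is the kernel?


Kernel = preimage of identity
ker(φ) = {x ∈ ℤ_36 : 1x ≡ 0 (mod 6)}. Since 6 | 36, φ is well-defined. The kernel is the cyclic subgroup ⟨6⟩ of ℤ_36 (order 6), i.e. {0, 6, 12, 18, 24, 30}

ker(φ) = {0, 6, 12, 18, 24, 30}


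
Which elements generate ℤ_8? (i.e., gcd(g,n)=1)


g generates ℤ_n iff gcd(g,n) = 1
Checking each g ∈ {1,...,7}:
gcd(1,8) = 1
gcd(2,8) = 2
gcd(3,8) = 1
gcd(4,8) = 4
gcd(5,8) = 1
gcd(6,8) = 2
gcd(7,8) = 1
Generators: {1, 3, 5, 7}
Number of generators = φ(8) = 4

Generators of ℤ_8 = {1, 3, 5, 7}


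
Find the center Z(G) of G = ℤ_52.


Z(G) = {g ∈ G | gx = xg for all x ∈ G}
ℤ_52 is abelian, so Z(G) = G

Z(ℤ_52) = ℤ_52


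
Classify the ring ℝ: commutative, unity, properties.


ℝ is a field: commutative, has unity, every nonzero element is a unit (hence an integral domain)
Commutative: Yes
Integral domain: Yes
Has unity: Yes

ℝ: Commutative=Yes, Unity=Yes


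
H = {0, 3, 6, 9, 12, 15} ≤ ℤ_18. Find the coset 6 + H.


6 + H = {6 + h (mod 18) : h ∈ H}
6+0=6, 6+3=9, 6+6=12, 6+9=15, 6+12=0, 6+15=3
6 + H = {0, 3, 6, 9, 12, 15} = 0 + H

6 + H = {0, 3, 6, 9, 12, 15}


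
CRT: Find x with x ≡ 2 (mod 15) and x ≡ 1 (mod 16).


m₁ = 15, m₂ = 16, gcd = 1, so CRT applies. M = m₁·m₂ = 240
Let M₁ = M/m₁ = 16, M₂ = M/m₂ = 15
Find y₁ ≡ M₁⁻¹ (mod m₁): 16⁻¹ ≡ 1 (mod 15)
Find y₂ ≡ M₂⁻¹ (mod m₂): 15⁻¹ ≡ 15 (mod 16)
x = a₁·M₁·y₁ + a₂·M₂·y₂ = 2·16·1 + 1·15·15 = 257
Reduce mod 240: x ≡ 17
Check: 17 mod 15 = 2 ✓, 17 mod 16 = 1 ✓

x ≡ 17 (mod 240)


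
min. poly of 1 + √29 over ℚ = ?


Let α = 1 + √29. Then α - 1 = √29, so (α - 1)² = 29, giving α² - 2α - 28 = 0. Degree 2 and α ∉ ℚ, so this is the minimal polynomial.

Minimal polynomial: x² - 2x - 28


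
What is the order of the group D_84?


|D_n| = 2n (n rotations and n reflections)
|D_84| = 2×84 = 168

|D_84| = 168


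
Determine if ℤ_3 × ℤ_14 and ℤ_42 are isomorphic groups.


Comparing ℤ_3 × ℤ_14 and ℤ_42:
gcd(3,14) = 1, so ℤ_3 × ℤ_14 ≅ ℤ_42 (CRT)

Yes, ℤ_3 × ℤ_14 ≅ ℤ_42


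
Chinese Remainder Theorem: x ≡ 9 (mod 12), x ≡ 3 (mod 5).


m₁ = 12, m₂ = 5, gcd = 1, so CRT applies. M = m₁·m₂ = 60
Let M₁ = M/m₁ = 5, M₂ = M/m₂ = 12
Find y₁ ≡ M₁⁻¹ (mod m₁): 5⁻¹ ≡ 5 (mod 12)
Find y₂ ≡ M₂⁻¹ (mod m₂): 12⁻¹ ≡ 3 (mod 5)
x = a₁·M₁·y₁ + a₂·M₂·y₂ = 9·5·5 + 3·12·3 = 333
Reduce mod 60: x ≡ 33
Check: 33 mod 12 = 9 ✓, 33 mod 5 = 3 ✓

x ≡ 33 (mod 60)


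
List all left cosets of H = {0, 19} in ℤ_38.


H = {0, 19}, |H| = 2
Number of cosets = |G|/|H| = 38/2 = 19
0 + H = {0, 19}
1 + H = {1, 20}
2 + H = {2, 21}
3 + H = {3, 22}
4 + H = {4, 23}
5 + H = {5, 24}
6 + H = {6, 25}
7 + H = {7, 26}
8 + H = {8, 27}
9 + H = {9, 28}
10 + H = {10, 29}
11 + H = {11, 30}
12 + H = {12, 31}
13 + H = {13, 32}
14 + H = {14, 33}
15 + H = {15, 34}
16 + H = {16, 35}
17 + H = {17, 36}
18 + H = {18, 37}

Cosets: 0+H={0,19}; 1+H={1,20}; 2+H={2,21}; 3+H={3,22}; 4+H={4,23}; 5+H={5,24}; 6+H={6,25}; 7+H={7,26}; 8+H={8,27}; 9+H={9,28}; 10+H={10,29}; 11+H={11,30}; 12+H={12,31}; 13+H={13,32}; 14+H={14,33}; 15+H={15,34}; 16+H={16,35}; 17+H={17,36}; 18+H={18,37}


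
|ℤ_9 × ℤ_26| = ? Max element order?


|ℤ_9 × ℤ_26| = 9 × 26 = 234
Max element order = lcm(9,26) = 234
Cyclic? Yes (gcd=1)

|ℤ_9×ℤ_26| = 234, max element order = 234


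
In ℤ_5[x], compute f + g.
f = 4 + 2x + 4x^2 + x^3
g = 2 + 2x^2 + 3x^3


Add coefficients mod 5:
x^0: 4 + 2 = 1 (mod 5)
x^1: 2 + 0 = 2 (mod 5)
x^2: 4 + 2 = 1 (mod 5)
x^3: 1 + 3 = 4 (mod 5)
Result: 1 + 2x + x^2 + 4x^3

f + g = 1 + 2x + x^2 + 4x^3


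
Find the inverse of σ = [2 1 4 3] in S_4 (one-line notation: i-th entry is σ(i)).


To find σ⁻¹, swap domain and range:
σ(1) = 2 → σ⁻¹(2) = 1
σ(2) = 1 → σ⁻¹(1) = 2
σ(3) = 4 → σ⁻¹(4) = 3
σ(4) = 3 → σ⁻¹(3) = 4

σ⁻¹ = [2 1 4 3]


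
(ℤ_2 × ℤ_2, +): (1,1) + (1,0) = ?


Operation: componentwise addition mod (2, 2)
(1,1) + (1,0) = ((a₁+b₁) mod 2, (a₂+b₂) mod 2) with a = (1,1), b = (1,0)

(1,1) + (1,0) = (0,1)


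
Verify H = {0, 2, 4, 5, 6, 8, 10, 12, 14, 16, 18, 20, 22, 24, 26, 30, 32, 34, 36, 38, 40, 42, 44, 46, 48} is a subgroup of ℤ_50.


Subgroup test for H = {0, 2, 4, 5, 6, 8, 10, 12, 14, 16, 18, 20, 22, 24, 26, 30, 32, 34, 36, 38, 40, 42, 44, 46, 48} in (ℤ_50, +):
(1) 0 ∈ H? Yes
(2) Closure: for all a,b ∈ H, (a+b) mod 50 ∈ H? No  [counterexample: 2 + 5 = 7 ∉ H]
(3) Inverses: for all a ∈ H, -a mod 50 ∈ H? No

No, H is not a subgroup of ℤ_50


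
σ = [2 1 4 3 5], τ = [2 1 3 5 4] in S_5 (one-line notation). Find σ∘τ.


σ∘τ: apply τ first, then σ
1 →τ 2 →σ 1
2 →τ 1 →σ 2
3 →τ 3 →σ 4
4 →τ 5 →σ 5
5 →τ 4 →σ 3

σ∘τ = [1 2 4 5 3]


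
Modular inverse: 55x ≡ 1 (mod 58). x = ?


Use the extended Euclidean algorithm to write 1 = 55·s + 58·t; then s mod 58 is the inverse.
Euclidean algorithm:
  55 = 0·58 + 55
  58 = 1·55 + 3
  55 = 18·3 + 1
  3 = 3·1 + 0
gcd(55,58) = 1
Back-substitution gives: 55·(19) + 58·(-18) = 1
So 55⁻¹ ≡ 19 ≡ 19 (mod 58)
Check: 55 × 19 = 1045 ≡ 1 (mod 58) ✓

55⁻¹ ≡ 19 (mod 58)


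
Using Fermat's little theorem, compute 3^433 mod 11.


Fermat's little theorem: if p is prime and gcd(a,p)=1, then a^(p-1) ≡ 1 (mod p)
p = 11 is prime, gcd(3,11) = 1
Reduce exponent: 433 mod 10 = 3
So 3^433 ≡ 3^3 (mod 11)
3^3 mod 11 = 5

3^433 ≡ 5 (mod 11)


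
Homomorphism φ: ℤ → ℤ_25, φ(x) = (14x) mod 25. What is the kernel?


Kernel = preimage of identity
ker(φ) = {x ∈ ℤ : 14x ≡ 0 (mod 25)}. gcd(14,25) = 1, so 14x ≡ 0 (mod 25) ⟺ x ≡ 0 (mod 25/1 = 25). Hence ker(φ) = 25ℤ

ker(φ) = 25ℤ


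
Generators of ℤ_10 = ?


g generates ℤ_n iff gcd(g,n) = 1
Checking each g ∈ {1,...,9}:
gcd(1,10) = 1
gcd(2,10) = 2
gcd(3,10) = 1
gcd(4,10) = 2
gcd(5,10) = 5
gcd(6,10) = 2
gcd(7,10) = 1
gcd(8,10) = 2
gcd(9,10) = 1
Generators: {1, 3, 7, 9}
Number of generators = φ(10) = 4

Generators of ℤ_10 = {1, 3, 7, 9}


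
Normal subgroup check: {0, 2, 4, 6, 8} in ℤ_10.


H = {0, 2, 4, 6, 8} in ℤ_10
ℤ_10 is abelian; every subgroup of an abelian group is normal

Yes, normal subgroup


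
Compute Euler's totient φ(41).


Factor n: 41 = 41
φ(n) = n · ∏(1 - 1/p) over distinct primes p | n
φ(41) = 41 · (1 - 1/41) = 40

φ(41) = 40


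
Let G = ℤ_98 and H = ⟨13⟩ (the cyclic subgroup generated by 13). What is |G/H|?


|⟨13⟩| = n / gcd(13, 98) = 98 / 1 = 98
H is normal (ℤ_98 is abelian).
|G/H| = |G| / |H| = 98 / 98 = 1

|G/H| = 1


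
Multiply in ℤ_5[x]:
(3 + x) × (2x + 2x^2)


Expand and collect like terms; reduce coefficients mod 5:
x^0: 3·0 = 0 ≡ 0 (mod 5)
x^1: 3·2 + 1·0 = 6 ≡ 1 (mod 5)
x^2: 3·2 + 1·2 = 8 ≡ 3 (mod 5)
x^3: 1·2 = 2 ≡ 2 (mod 5)
Result: x + 3x^2 + 2x^3

f · g = x + 3x^2 + 2x^3


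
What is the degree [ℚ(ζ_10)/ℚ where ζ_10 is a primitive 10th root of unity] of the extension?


[ℚ(ζ_n):ℚ] = deg Φ_n(x) = φ(n). Here φ(10) = 4

[ℚ(ζ_10)/ℚ where ζ_10 is a primitive 10th root of unity] = 4


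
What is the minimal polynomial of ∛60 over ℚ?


∛60 satisfies x³ - 60 = 0, irreducible over ℚ (no rational root; 60 is not a perfect cube)

Minimal polynomial: x³ - 60


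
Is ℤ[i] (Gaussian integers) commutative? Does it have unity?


ℤ[i] is a commutative integral domain with unity 1 (in fact a Euclidean domain)
Commutative: Yes
Integral domain: Yes
Has unity: Yes

ℤ[i] (Gaussian integers): Commutative=Yes, Unity=Yes


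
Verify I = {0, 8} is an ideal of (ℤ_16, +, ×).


Check ideal conditions for I = {0, 8} in ℤ_16:
(1) I is an additive subgroup? Yes
(2) For r ∈ ℤ_16 and a ∈ I: r·a ∈ I? Yes

Yes, I is an ideal of ℤ_16


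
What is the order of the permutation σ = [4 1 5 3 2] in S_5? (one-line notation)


Cycle decomposition: (1 4 3 5 2)
Cycle lengths: 5
Order = lcm(5) = 5

ord(σ) = 5


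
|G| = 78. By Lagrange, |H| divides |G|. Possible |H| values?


Lagrange's theorem: |H| divides |G|
|G| = 78
Divisors of 78: 1, 2, 3, 6, 13, 26, 39, 78

Possible subgroup orders: {1, 2, 3, 6, 13, 26, 39, 78}


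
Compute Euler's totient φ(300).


Factor n: 300 = 2^2 × 3 × 5^2
φ(n) = n · ∏(1 - 1/p) over distinct primes p | n
φ(300) = 300 · (1 - 1/2) · (1 - 1/3) · (1 - 1/5) = 80

φ(300) = 80


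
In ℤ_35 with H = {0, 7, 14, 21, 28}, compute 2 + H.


2 + H = {2 + h (mod 35) : h ∈ H}
2+0=2, 2+7=9, 2+14=16, 2+21=23, 2+28=30

2 + H = {2, 9, 16, 23, 30}


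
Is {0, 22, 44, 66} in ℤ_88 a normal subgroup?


H = {0, 22, 44, 66} in ℤ_88
ℤ_88 is abelian; every subgroup of an abelian group is normal

Yes, normal subgroup
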